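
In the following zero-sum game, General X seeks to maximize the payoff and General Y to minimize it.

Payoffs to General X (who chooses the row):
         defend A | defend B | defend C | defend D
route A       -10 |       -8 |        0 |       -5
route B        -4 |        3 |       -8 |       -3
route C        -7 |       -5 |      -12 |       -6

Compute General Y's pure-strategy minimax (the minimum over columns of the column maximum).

-4

The worst case (largest entry) in each column is defend A: -4, defend B: 3, defend C: 0, defend D: -3.
The best (smallest) of these is -4.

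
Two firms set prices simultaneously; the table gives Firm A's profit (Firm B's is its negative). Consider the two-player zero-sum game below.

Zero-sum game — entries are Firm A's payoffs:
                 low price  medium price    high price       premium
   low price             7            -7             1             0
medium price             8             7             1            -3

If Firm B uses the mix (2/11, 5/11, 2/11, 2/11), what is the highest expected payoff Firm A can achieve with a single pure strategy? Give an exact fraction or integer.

47/11

low price: (7)·(2/11) + (-7)·(5/11) + (1)·(2/11) + (0)·(2/11) = -19/11.
medium price: (8)·(2/11) + (7)·(5/11) + (1)·(2/11) + (-3)·(2/11) = 47/11.
The best pure response is medium price with expected payoff 47/11.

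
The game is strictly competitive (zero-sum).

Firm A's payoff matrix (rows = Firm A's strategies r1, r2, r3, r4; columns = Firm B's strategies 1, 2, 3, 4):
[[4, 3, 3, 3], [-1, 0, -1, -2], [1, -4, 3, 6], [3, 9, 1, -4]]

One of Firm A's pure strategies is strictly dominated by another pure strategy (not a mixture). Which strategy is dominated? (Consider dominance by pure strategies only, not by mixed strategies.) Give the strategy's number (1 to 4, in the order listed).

Compare r2 with r1: 4 > -1, 3 > 0, 3 > -1, 3 > -2.
So r1 strictly dominates r2 for Firm A; r2 is strictly dominated.

2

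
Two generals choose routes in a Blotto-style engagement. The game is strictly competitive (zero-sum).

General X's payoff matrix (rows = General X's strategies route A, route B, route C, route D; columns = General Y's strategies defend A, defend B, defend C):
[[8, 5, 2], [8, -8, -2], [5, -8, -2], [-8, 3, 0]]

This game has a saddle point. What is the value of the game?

2

Row minima: 2, -8, -8, -8 → General X's maximin is 2.
Column maxima: 8, 5, 2 → General Y's minimax is 2.
They coincide at (route A, defend C), so the value is 2.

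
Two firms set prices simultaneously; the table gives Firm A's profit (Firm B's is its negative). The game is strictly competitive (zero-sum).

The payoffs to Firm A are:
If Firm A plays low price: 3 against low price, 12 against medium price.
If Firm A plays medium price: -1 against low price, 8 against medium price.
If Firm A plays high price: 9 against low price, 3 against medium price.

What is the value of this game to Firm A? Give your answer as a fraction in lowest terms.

33/5

Row medium price is strictly dominated by row low price, so Firm A never plays it.
The remaining 2×2 game on (low price, high price) × (low price, medium price) has no saddle point. Let Firm A play low price with probability p; indifference gives 3p + 9(1−p) = 12p + 3(1−p), so p = 2/5.
Similarly Firm B's optimal q on low price is 3/5, and the value is 3·(3/5) + (12)·(2/5) = 33/5.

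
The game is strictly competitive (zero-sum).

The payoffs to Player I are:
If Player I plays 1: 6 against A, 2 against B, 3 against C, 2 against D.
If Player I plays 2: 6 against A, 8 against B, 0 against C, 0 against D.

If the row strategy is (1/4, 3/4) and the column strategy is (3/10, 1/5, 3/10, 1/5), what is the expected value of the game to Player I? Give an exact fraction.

137/40

Against (3/10, 1/5, 3/10, 1/5), each row's expected payoff is 1: 7/2; 2: 17/5.
Taking the (1/4, 3/4)-weighted average: (1/4)·(7/2) + (3/4)·(17/5) = 137/40.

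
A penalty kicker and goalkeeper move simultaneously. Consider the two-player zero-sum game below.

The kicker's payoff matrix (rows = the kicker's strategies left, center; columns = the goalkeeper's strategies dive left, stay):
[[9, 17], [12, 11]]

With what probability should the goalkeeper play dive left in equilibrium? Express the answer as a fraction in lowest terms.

2/3

Row minima are 9 and 11, so the kicker's maximin is 11; column maxima are 12 and 17, so the goalkeeper's minimax is 12. These differ, so the equilibrium is in mixed strategies.
Let the goalkeeper play dive left with probability q. The kicker is indifferent when 9q + 17(1−q) = 12q + 11(1−q), giving q = 2/3.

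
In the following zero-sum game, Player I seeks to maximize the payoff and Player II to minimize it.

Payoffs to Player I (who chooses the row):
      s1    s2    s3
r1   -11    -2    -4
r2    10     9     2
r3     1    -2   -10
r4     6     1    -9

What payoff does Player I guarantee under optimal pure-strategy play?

Row minima: -11, 2, -10, -9 → Player I's maximin is 2.
Column maxima: 10, 9, 2 → Player II's minimax is 2.
They coincide at (r2, s3), so the value is 2.

2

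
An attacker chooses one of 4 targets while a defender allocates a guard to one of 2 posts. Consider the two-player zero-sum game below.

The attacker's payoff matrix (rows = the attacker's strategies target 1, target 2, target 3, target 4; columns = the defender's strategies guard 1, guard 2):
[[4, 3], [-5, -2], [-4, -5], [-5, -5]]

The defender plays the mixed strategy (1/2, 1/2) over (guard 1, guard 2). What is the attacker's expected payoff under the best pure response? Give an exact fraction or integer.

target 1: (4)·(1/2) + (3)·(1/2) = 7/2.
target 2: (-5)·(1/2) + (-2)·(1/2) = -7/2.
target 3: (-4)·(1/2) + (-5)·(1/2) = -9/2.
target 4: (-5)·(1/2) + (-5)·(1/2) = -5.
The best pure response is target 1 with expected payoff 7/2.

7/2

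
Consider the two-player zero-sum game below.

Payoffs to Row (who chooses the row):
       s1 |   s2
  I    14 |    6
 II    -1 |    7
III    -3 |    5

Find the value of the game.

13/2

Row III is strictly dominated by row II, so Row never plays it.
The remaining 2×2 game on (I, II) × (s1, s2) has no saddle point. Let Row play I with probability p; indifference gives 14p − (1−p) = 6p + 7(1−p), so p = 1/2.
Similarly Column's optimal q on s1 is 1/16, and the value is 14·(1/16) + (6)·(15/16) = 13/2.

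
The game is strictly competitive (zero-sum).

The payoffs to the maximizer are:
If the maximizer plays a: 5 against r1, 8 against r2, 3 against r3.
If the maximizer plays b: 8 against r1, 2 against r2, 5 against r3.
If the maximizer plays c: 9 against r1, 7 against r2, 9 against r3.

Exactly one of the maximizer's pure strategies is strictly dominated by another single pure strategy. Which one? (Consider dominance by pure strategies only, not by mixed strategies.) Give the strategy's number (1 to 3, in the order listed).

Compare b with c: 9 > 8, 7 > 2, 9 > 5.
So c strictly dominates b for the maximizer; b is strictly dominated.

2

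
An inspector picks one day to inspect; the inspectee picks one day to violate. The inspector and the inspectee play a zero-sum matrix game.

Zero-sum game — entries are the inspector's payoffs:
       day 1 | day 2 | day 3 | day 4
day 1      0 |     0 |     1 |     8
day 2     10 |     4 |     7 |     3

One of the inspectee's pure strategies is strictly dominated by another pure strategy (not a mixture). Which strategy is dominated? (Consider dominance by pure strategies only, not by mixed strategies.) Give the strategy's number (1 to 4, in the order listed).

3

The inspectee prefers columns that give the inspector less. Compare day 3 with day 2: 0 < 1, 4 < 7.
So day 2 strictly dominates day 3 for the inspectee; day 3 is strictly dominated.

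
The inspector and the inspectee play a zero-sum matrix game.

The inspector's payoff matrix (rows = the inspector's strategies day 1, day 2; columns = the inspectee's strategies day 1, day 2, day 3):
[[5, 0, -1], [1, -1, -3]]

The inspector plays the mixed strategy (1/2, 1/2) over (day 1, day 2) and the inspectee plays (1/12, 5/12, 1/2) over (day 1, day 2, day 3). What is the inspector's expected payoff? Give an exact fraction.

-23/24

Against (1/12, 5/12, 1/2), each row's expected payoff is day 1: -1/12; day 2: -11/6.
Taking the (1/2, 1/2)-weighted average: (1/2)·(-1/12) + (1/2)·(-11/6) = -23/24.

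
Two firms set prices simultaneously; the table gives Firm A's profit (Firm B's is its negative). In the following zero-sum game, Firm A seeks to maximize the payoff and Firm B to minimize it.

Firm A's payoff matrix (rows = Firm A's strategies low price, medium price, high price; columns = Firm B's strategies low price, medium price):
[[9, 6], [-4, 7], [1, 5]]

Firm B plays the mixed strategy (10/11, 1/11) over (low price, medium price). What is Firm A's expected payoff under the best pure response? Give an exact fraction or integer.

96/11

low price: (9)·(10/11) + (6)·(1/11) = 96/11.
medium price: (-4)·(10/11) + (7)·(1/11) = -3.
high price: (1)·(10/11) + (5)·(1/11) = 15/11.
The best pure response is low price with expected payoff 96/11.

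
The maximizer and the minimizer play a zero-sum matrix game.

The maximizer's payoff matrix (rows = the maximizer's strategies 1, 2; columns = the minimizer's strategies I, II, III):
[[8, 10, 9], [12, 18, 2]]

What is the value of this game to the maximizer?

92/11

Column II is strictly dominated by I for the minimizer (it gives the maximizer more in every row).
The remaining 2×2 game on (1, 2) × (I, III) has no saddle point. Let the maximizer play 1 with probability p; indifference gives 8p + 12(1−p) = 9p + 2(1−p), so p = 10/11.
Similarly the minimizer's optimal q on I is 7/11, and the value is 8·(7/11) + (9)·(4/11) = 92/11.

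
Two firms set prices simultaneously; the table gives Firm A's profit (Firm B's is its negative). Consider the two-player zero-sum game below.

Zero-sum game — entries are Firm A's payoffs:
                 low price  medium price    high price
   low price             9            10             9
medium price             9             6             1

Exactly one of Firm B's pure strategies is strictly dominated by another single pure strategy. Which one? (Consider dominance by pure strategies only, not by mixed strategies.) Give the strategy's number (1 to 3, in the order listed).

2

Firm B prefers columns that give Firm A less. Compare medium price with high price: 9 < 10, 1 < 6.
So high price strictly dominates medium price for Firm B; medium price is strictly dominated.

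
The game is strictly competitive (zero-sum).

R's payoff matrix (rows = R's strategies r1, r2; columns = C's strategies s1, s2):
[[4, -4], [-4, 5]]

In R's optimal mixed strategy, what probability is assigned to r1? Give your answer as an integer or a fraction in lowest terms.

9/17

Row minima are -4 and -4, so R's maximin is -4; column maxima are 4 and 5, so C's minimax is 4. These differ, so the equilibrium is in mixed strategies.
Let R play r1 with probability p. C is indifferent when 4p − 4(1−p) = −4p + 5(1−p), giving p = 9/17.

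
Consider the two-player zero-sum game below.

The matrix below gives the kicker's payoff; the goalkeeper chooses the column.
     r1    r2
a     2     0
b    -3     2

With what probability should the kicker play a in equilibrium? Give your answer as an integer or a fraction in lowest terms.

5/7

Row minima are 0 and -3, so the kicker's maximin is 0; column maxima are 2 and 2, so the goalkeeper's minimax is 2. These differ, so the equilibrium is in mixed strategies.
Let the kicker play a with probability p. The goalkeeper is indifferent when 2p − 3(1−p) = 2(1−p), giving p = 5/7.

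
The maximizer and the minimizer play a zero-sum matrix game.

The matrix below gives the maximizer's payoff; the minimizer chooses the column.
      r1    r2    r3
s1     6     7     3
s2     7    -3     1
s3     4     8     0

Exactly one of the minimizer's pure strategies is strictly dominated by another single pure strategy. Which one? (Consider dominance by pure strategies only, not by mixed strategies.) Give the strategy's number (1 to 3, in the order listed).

The minimizer prefers columns that give the maximizer less. Compare r1 with r3: 3 < 6, 1 < 7, 0 < 4.
So r3 strictly dominates r1 for the minimizer; r1 is strictly dominated.

1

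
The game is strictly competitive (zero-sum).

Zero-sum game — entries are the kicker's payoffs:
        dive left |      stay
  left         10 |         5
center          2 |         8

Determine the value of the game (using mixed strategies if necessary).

Row minima are 5 and 2, so the kicker's maximin is 5; column maxima are 10 and 8, so the goalkeeper's minimax is 8. These differ, so the equilibrium is in mixed strategies.
Let the kicker play left with probability p. The goalkeeper is indifferent when 10p + 2(1−p) = 5p + 8(1−p), giving p = 6/11.
Let the goalkeeper play dive left with probability q. The kicker is indifferent when 10q + 5(1−q) = 2q + 8(1−q), giving q = 3/11.
The value is 10·(3/11) + (5)·(8/11) = 70/11.

70/11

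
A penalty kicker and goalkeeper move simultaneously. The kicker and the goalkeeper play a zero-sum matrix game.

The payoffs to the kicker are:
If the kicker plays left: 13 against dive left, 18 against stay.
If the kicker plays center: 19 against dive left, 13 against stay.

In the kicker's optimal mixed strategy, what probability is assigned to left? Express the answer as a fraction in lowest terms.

Row minima are 13 and 13, so the kicker's maximin is 13; column maxima are 19 and 18, so the goalkeeper's minimax is 18. These differ, so the equilibrium is in mixed strategies.
Let the kicker play left with probability p. The goalkeeper is indifferent when 13p + 19(1−p) = 18p + 13(1−p), giving p = 6/11.

6/11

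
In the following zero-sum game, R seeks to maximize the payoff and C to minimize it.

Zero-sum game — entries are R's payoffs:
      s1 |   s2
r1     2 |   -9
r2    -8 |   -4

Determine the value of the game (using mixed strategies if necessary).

-16/3

Row minima are -9 and -8, so R's maximin is -8; column maxima are 2 and -4, so C's minimax is -4. These differ, so the equilibrium is in mixed strategies.
Let R play r1 with probability p. C is indifferent when 2p − 8(1−p) = −9p − 4(1−p), giving p = 4/15.
Let C play s1 with probability q. R is indifferent when 2q − 9(1−q) = −8q − 4(1−q), giving q = 1/3.
The value is 2·(1/3) + (-9)·(2/3) = -16/3.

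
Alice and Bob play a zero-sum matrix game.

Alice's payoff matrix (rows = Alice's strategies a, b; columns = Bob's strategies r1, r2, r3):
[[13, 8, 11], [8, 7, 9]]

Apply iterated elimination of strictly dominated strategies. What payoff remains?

Column r3 is strictly dominated by r2 for Bob (8<11, 7<9); eliminate r3.
Row b is strictly dominated by row a (13>8, 8>7); eliminate b.
Column r1 is strictly dominated by r2 for Bob (8<13); eliminate r1.
Only (a, r2) remains, with payoff 8.

8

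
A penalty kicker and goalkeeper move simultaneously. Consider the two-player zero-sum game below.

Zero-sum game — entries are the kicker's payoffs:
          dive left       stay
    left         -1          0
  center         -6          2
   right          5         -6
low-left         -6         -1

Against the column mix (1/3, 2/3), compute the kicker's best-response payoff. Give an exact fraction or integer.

left: (-1)·(1/3) + (0)·(2/3) = -1/3.
center: (-6)·(1/3) + (2)·(2/3) = -2/3.
right: (5)·(1/3) + (-6)·(2/3) = -7/3.
low-left: (-6)·(1/3) + (-1)·(2/3) = -8/3.
The best pure response is left with expected payoff -1/3.

-1/3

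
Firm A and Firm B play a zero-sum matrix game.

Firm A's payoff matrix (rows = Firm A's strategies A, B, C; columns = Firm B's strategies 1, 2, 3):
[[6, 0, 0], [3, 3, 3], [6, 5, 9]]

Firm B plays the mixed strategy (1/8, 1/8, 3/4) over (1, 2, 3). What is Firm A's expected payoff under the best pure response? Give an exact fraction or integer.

A: (6)·(1/8) + (0)·(1/8) + (0)·(3/4) = 3/4.
B: (3)·(1/8) + (3)·(1/8) + (3)·(3/4) = 3.
C: (6)·(1/8) + (5)·(1/8) + (9)·(3/4) = 65/8.
The best pure response is C with expected payoff 65/8.

65/8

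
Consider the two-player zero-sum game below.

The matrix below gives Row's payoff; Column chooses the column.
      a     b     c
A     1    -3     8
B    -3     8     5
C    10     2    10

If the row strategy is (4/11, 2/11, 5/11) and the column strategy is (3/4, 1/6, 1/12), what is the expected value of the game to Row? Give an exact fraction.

Against (3/4, 1/6, 1/12), each row's expected payoff is A: 11/12; B: -1/2; C: 26/3.
Taking the (4/11, 2/11, 5/11)-weighted average: (4/11)·(11/12) + (2/11)·(-1/2) + (5/11)·(26/3) = 46/11.

46/11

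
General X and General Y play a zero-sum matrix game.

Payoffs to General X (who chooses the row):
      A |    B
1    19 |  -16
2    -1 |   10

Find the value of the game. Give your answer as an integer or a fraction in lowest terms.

Row minima are -16 and -1, so General X's maximin is -1; column maxima are 19 and 10, so General Y's minimax is 10. These differ, so the equilibrium is in mixed strategies.
Let General X play 1 with probability p. General Y is indifferent when 19p − (1−p) = −16p + 10(1−p), giving p = 11/46.
Let General Y play A with probability q. General X is indifferent when 19q − 16(1−q) = −q + 10(1−q), giving q = 13/23.
The value is 19·(13/23) + (-16)·(10/23) = 87/23.

87/23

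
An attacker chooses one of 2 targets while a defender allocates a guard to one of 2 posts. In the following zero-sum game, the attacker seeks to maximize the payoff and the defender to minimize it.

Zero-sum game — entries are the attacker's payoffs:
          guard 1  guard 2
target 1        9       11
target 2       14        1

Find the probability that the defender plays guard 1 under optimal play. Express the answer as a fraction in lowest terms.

Row minima are 9 and 1, so the attacker's maximin is 9; column maxima are 14 and 11, so the defender's minimax is 11. These differ, so the equilibrium is in mixed strategies.
Let the defender play guard 1 with probability q. The attacker is indifferent when 9q + 11(1−q) = 14q + (1−q), giving q = 2/3.

2/3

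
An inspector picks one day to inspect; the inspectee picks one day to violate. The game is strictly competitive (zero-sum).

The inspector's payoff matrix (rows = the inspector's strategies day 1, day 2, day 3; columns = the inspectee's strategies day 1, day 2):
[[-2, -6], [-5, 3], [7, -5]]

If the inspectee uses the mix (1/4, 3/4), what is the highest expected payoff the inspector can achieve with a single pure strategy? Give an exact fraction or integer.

1

day 1: (-2)·(1/4) + (-6)·(3/4) = -5.
day 2: (-5)·(1/4) + (3)·(3/4) = 1.
day 3: (7)·(1/4) + (-5)·(3/4) = -2.
The best pure response is day 2 with expected payoff 1.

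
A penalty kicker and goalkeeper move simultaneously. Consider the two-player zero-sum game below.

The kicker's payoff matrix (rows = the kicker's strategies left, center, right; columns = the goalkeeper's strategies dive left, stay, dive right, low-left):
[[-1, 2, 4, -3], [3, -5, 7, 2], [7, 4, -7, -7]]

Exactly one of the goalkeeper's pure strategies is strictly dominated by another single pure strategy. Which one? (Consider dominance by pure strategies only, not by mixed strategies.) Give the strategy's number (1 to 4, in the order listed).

1

The goalkeeper prefers columns that give the kicker less. Compare dive left with low-left: -3 < -1, 2 < 3, -7 < 7.
So low-left strictly dominates dive left for the goalkeeper; dive left is strictly dominated.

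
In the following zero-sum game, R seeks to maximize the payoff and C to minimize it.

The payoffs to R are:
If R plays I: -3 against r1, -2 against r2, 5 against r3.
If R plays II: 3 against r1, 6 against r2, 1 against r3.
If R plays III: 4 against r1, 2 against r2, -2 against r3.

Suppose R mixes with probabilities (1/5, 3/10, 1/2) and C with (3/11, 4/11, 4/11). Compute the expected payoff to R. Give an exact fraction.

Against (3/11, 4/11, 4/11), each row's expected payoff is I: 3/11; II: 37/11; III: 12/11.
Taking the (1/5, 3/10, 1/2)-weighted average: (1/5)·(3/11) + (3/10)·(37/11) + (1/2)·(12/11) = 177/110.

177/110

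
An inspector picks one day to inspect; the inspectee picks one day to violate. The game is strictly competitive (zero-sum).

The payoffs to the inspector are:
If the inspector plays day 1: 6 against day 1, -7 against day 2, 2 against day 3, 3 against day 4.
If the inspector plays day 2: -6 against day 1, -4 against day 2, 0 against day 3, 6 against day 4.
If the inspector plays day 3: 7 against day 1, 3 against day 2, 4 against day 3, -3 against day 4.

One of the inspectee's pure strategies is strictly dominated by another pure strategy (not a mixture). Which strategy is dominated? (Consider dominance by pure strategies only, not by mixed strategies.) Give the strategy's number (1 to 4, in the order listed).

3

The inspectee prefers columns that give the inspector less. Compare day 3 with day 2: -7 < 2, -4 < 0, 3 < 4.
So day 2 strictly dominates day 3 for the inspectee; day 3 is strictly dominated.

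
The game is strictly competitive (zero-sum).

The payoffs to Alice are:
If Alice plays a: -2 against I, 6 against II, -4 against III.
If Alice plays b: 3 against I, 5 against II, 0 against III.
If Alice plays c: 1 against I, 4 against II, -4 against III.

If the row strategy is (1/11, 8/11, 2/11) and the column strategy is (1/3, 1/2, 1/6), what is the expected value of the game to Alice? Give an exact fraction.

Against (1/3, 1/2, 1/6), each row's expected payoff is a: 5/3; b: 7/2; c: 5/3.
Taking the (1/11, 8/11, 2/11)-weighted average: (1/11)·(5/3) + (8/11)·(7/2) + (2/11)·(5/3) = 3.

3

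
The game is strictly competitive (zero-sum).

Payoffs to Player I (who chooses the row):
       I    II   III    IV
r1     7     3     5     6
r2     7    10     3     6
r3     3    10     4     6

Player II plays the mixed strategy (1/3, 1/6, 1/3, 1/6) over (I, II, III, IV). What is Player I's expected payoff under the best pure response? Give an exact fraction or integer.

r1: (7)·(1/3) + (3)·(1/6) + (5)·(1/3) + (6)·(1/6) = 11/2.
r2: (7)·(1/3) + (10)·(1/6) + (3)·(1/3) + (6)·(1/6) = 6.
r3: (3)·(1/3) + (10)·(1/6) + (4)·(1/3) + (6)·(1/6) = 5.
The best pure response is r2 with expected payoff 6.

6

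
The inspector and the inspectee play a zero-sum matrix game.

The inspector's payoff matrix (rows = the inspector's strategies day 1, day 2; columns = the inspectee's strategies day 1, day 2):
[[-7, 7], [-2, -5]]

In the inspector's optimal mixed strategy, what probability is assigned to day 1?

Row minima are -7 and -5, so the inspector's maximin is -5; column maxima are -2 and 7, so the inspectee's minimax is -2. These differ, so the equilibrium is in mixed strategies.
Let the inspector play day 1 with probability p. The inspectee is indifferent when −7p − 2(1−p) = 7p − 5(1−p), giving p = 3/17.

3/17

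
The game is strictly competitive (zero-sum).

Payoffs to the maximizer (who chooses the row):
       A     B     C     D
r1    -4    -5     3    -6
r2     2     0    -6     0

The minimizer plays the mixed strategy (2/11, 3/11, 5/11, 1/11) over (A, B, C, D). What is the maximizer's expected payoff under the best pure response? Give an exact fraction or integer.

-14/11

r1: (-4)·(2/11) + (-5)·(3/11) + (3)·(5/11) + (-6)·(1/11) = -14/11.
r2: (2)·(2/11) + (0)·(3/11) + (-6)·(5/11) + (0)·(1/11) = -26/11.
The best pure response is r1 with expected payoff -14/11.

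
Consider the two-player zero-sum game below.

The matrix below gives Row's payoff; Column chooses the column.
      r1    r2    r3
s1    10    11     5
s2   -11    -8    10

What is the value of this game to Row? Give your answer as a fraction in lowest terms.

155/26

Column r2 is strictly dominated by r1 for Column (it gives Row more in every row).
The remaining 2×2 game on (s1, s2) × (r1, r3) has no saddle point. Let Row play s1 with probability p; indifference gives 10p − 11(1−p) = 5p + 10(1−p), so p = 21/26.
Similarly Column's optimal q on r1 is 5/26, and the value is 10·(5/26) + (5)·(21/26) = 155/26.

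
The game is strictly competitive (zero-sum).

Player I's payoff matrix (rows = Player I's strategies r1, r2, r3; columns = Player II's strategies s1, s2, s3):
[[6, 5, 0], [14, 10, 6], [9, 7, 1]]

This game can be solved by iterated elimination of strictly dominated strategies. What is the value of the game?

6

Column s1 is strictly dominated by s2 for Player II (5<6, 10<14, 7<9); eliminate s1.
Column s2 is strictly dominated by s3 for Player II (0<5, 6<10, 1<7); eliminate s2.
Row r3 is strictly dominated by row r2 (6>1); eliminate r3.
Row r1 is strictly dominated by row r2 (6>0); eliminate r1.
Only (r2, s3) remains, with payoff 6.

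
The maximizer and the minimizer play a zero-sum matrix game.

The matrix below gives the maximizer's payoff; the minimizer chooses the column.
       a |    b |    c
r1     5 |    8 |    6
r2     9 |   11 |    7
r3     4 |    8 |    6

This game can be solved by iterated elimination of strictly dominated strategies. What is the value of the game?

7

Row r1 is strictly dominated by row r2 (9>5, 11>8, 7>6); eliminate r1.
Row r3 is strictly dominated by row r2 (9>4, 11>8, 7>6); eliminate r3.
Column a is strictly dominated by c for the minimizer (7<9); eliminate a.
Column b is strictly dominated by c for the minimizer (7<11); eliminate b.
Only (r2, c) remains, with payoff 7.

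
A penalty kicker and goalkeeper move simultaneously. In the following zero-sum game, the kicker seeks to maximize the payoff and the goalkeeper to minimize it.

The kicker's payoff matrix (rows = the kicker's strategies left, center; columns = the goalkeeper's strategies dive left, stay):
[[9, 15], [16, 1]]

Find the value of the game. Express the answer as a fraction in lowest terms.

11

Row minima are 9 and 1, so the kicker's maximin is 9; column maxima are 16 and 15, so the goalkeeper's minimax is 15. These differ, so the equilibrium is in mixed strategies.
Let the kicker play left with probability p. The goalkeeper is indifferent when 9p + 16(1−p) = 15p + (1−p), giving p = 5/7.
Let the goalkeeper play dive left with probability q. The kicker is indifferent when 9q + 15(1−q) = 16q + (1−q), giving q = 2/3.
The value is 9·(2/3) + (15)·(1/3) = 11.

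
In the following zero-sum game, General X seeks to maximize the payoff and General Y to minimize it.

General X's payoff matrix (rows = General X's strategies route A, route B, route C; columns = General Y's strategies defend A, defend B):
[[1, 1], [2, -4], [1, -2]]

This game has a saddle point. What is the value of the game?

1

Row minima: 1, -4, -2 → General X's maximin is 1.
Column maxima: 2, 1 → General Y's minimax is 1.
They coincide at (route A, defend B), so the value is 1.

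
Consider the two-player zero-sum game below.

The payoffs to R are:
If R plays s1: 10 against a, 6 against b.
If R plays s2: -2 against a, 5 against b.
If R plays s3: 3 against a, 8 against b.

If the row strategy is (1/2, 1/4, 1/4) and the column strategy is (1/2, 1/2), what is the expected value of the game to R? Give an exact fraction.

Against (1/2, 1/2), each row's expected payoff is s1: 8; s2: 3/2; s3: 11/2.
Taking the (1/2, 1/4, 1/4)-weighted average: (1/2)·(8) + (1/4)·(3/2) + (1/4)·(11/2) = 23/4.

23/4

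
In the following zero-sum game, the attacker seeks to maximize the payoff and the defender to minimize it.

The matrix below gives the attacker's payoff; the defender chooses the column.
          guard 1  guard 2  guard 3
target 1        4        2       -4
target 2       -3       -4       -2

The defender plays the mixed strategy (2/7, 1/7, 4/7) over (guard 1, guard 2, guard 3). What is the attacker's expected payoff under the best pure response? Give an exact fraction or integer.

target 1: (4)·(2/7) + (2)·(1/7) + (-4)·(4/7) = -6/7.
target 2: (-3)·(2/7) + (-4)·(1/7) + (-2)·(4/7) = -18/7.
The best pure response is target 1 with expected payoff -6/7.

-6/7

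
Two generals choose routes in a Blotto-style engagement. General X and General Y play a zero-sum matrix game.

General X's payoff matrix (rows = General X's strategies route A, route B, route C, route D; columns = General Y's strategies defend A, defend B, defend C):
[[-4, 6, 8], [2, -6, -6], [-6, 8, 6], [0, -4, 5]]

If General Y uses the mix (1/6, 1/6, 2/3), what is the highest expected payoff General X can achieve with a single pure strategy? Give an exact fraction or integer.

route A: (-4)·(1/6) + (6)·(1/6) + (8)·(2/3) = 17/3.
route B: (2)·(1/6) + (-6)·(1/6) + (-6)·(2/3) = -14/3.
route C: (-6)·(1/6) + (8)·(1/6) + (6)·(2/3) = 13/3.
route D: (0)·(1/6) + (-4)·(1/6) + (5)·(2/3) = 8/3.
The best pure response is route A with expected payoff 17/3.

17/3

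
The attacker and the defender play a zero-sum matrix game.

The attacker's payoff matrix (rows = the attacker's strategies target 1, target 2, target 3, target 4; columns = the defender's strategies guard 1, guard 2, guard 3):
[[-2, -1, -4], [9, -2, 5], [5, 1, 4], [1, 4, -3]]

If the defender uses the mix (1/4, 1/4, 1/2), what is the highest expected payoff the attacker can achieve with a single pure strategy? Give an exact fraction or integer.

target 1: (-2)·(1/4) + (-1)·(1/4) + (-4)·(1/2) = -11/4.
target 2: (9)·(1/4) + (-2)·(1/4) + (5)·(1/2) = 17/4.
target 3: (5)·(1/4) + (1)·(1/4) + (4)·(1/2) = 7/2.
target 4: (1)·(1/4) + (4)·(1/4) + (-3)·(1/2) = -1/4.
The best pure response is target 2 with expected payoff 17/4.

17/4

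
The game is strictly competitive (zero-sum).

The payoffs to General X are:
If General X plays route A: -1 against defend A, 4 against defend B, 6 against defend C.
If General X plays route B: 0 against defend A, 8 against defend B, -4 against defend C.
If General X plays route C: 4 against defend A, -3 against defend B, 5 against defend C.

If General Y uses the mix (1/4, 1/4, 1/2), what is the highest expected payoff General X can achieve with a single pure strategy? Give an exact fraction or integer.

15/4

route A: (-1)·(1/4) + (4)·(1/4) + (6)·(1/2) = 15/4.
route B: (0)·(1/4) + (8)·(1/4) + (-4)·(1/2) = 0.
route C: (4)·(1/4) + (-3)·(1/4) + (5)·(1/2) = 11/4.
The best pure response is route A with expected payoff 15/4.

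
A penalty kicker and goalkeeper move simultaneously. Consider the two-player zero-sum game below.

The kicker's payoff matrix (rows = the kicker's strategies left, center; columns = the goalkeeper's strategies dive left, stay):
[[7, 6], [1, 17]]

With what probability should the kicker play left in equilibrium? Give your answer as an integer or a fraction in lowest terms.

16/17

Row minima are 6 and 1, so the kicker's maximin is 6; column maxima are 7 and 17, so the goalkeeper's minimax is 7. These differ, so the equilibrium is in mixed strategies.
Let the kicker play left with probability p. The goalkeeper is indifferent when 7p + (1−p) = 6p + 17(1−p), giving p = 16/17.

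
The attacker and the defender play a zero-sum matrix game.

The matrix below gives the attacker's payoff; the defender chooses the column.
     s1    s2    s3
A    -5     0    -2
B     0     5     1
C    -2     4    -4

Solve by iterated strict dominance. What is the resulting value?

Column s2 is strictly dominated by s1 for the defender (-5<0, 0<5, -2<4); eliminate s2.
Row C is strictly dominated by row B (0>-2, 1>-4); eliminate C.
Row A is strictly dominated by row B (0>-5, 1>-2); eliminate A.
Column s3 is strictly dominated by s1 for the defender (0<1); eliminate s3.
Only (B, s1) remains, with payoff 0.

0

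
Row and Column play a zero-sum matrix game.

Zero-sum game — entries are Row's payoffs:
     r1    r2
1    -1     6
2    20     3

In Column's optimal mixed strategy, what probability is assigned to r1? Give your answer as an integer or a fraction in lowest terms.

Row minima are -1 and 3, so Row's maximin is 3; column maxima are 20 and 6, so Column's minimax is 6. These differ, so the equilibrium is in mixed strategies.
Let Column play r1 with probability q. Row is indifferent when −q + 6(1−q) = 20q + 3(1−q), giving q = 1/8.

1/8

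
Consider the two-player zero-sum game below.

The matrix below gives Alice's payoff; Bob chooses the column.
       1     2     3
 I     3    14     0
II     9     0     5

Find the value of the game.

Column 1 is strictly dominated by 3 for Bob (it gives Alice more in every row).
The remaining 2×2 game on (I, II) × (2, 3) has no saddle point. Let Alice play I with probability p; indifference gives 14p = 5(1−p), so p = 5/19.
Similarly Bob's optimal q on 2 is 5/19, and the value is 14·(5/19) + (0)·(14/19) = 70/19.

70/19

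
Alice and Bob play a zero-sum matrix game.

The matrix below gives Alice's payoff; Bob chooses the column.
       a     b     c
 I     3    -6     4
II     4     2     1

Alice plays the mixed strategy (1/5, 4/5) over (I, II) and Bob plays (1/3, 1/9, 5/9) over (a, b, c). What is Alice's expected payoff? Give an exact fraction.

11/5

Against (1/3, 1/9, 5/9), each row's expected payoff is I: 23/9; II: 19/9.
Taking the (1/5, 4/5)-weighted average: (1/5)·(23/9) + (4/5)·(19/9) = 11/5.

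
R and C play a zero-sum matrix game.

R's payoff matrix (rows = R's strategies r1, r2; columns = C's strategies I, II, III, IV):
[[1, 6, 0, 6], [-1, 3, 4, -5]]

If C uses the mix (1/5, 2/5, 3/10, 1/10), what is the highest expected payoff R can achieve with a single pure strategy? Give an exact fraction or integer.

16/5

r1: (1)·(1/5) + (6)·(2/5) + (0)·(3/10) + (6)·(1/10) = 16/5.
r2: (-1)·(1/5) + (3)·(2/5) + (4)·(3/10) + (-5)·(1/10) = 17/10.
The best pure response is r1 with expected payoff 16/5.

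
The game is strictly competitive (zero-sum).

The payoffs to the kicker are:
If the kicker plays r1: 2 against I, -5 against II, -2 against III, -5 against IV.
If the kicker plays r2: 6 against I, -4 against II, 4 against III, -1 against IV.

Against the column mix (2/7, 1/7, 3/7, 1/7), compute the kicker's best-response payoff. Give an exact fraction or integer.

19/7

r1: (2)·(2/7) + (-5)·(1/7) + (-2)·(3/7) + (-5)·(1/7) = -12/7.
r2: (6)·(2/7) + (-4)·(1/7) + (4)·(3/7) + (-1)·(1/7) = 19/7.
The best pure response is r2 with expected payoff 19/7.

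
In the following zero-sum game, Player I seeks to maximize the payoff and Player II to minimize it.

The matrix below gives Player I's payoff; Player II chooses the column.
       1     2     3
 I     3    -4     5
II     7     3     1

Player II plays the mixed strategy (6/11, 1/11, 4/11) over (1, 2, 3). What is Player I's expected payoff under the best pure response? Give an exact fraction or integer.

49/11

I: (3)·(6/11) + (-4)·(1/11) + (5)·(4/11) = 34/11.
II: (7)·(6/11) + (3)·(1/11) + (1)·(4/11) = 49/11.
The best pure response is II with expected payoff 49/11.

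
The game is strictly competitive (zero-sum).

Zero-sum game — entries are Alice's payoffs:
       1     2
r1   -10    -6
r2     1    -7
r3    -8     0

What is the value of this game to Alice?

Row r1 is strictly dominated by row r3, so Alice never plays it.
The remaining 2×2 game on (r2, r3) × (1, 2) has no saddle point. Let Alice play r2 with probability p; indifference gives p − 8(1−p) = −7p, so p = 1/2.
Similarly Bob's optimal q on 1 is 7/16, and the value is 1·(7/16) + (-7)·(9/16) = -7/2.

-7/2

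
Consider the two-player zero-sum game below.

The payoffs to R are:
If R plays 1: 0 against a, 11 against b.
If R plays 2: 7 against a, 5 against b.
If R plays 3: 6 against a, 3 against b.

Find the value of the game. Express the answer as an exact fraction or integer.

77/13

Row 3 is strictly dominated by row 2, so R never plays it.
The remaining 2×2 game on (1, 2) × (a, b) has no saddle point. Let R play 1 with probability p; indifference gives 7(1−p) = 11p + 5(1−p), so p = 2/13.
Similarly C's optimal q on a is 6/13, and the value is 0·(6/13) + (11)·(7/13) = 77/13.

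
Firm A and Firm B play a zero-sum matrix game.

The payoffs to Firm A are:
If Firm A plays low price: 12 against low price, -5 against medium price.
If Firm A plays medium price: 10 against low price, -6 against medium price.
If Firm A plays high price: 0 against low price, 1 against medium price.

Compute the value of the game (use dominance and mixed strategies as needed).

2/3

Row medium price is strictly dominated by row low price, so Firm A never plays it.
The remaining 2×2 game on (low price, high price) × (low price, medium price) has no saddle point. Let Firm A play low price with probability p; indifference gives 12p = −5p + (1−p), so p = 1/18.
Similarly Firm B's optimal q on low price is 1/3, and the value is 12·(1/3) + (-5)·(2/3) = 2/3.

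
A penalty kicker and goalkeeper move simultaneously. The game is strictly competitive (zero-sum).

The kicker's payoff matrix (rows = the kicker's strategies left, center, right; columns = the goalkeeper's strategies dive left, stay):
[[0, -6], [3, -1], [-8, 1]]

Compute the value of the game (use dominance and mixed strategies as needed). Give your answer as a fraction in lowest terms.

-5/13

Row left is strictly dominated by row center, so the kicker never plays it.
The remaining 2×2 game on (center, right) × (dive left, stay) has no saddle point. Let the kicker play center with probability p; indifference gives 3p − 8(1−p) = −p + (1−p), so p = 9/13.
Similarly the goalkeeper's optimal q on dive left is 2/13, and the value is 3·(2/13) + (-1)·(11/13) = -5/13.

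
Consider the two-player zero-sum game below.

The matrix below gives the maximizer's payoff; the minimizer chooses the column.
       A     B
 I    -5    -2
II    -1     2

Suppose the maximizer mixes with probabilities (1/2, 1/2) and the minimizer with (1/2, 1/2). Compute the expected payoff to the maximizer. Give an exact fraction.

-3/2

Against (1/2, 1/2), each row's expected payoff is I: -7/2; II: 1/2.
Taking the (1/2, 1/2)-weighted average: (1/2)·(-7/2) + (1/2)·(1/2) = -3/2.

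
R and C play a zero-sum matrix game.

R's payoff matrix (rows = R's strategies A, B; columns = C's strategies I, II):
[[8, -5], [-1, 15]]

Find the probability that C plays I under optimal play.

Row minima are -5 and -1, so R's maximin is -1; column maxima are 8 and 15, so C's minimax is 8. These differ, so the equilibrium is in mixed strategies.
Let C play I with probability q. R is indifferent when 8q − 5(1−q) = −q + 15(1−q), giving q = 20/29.

20/29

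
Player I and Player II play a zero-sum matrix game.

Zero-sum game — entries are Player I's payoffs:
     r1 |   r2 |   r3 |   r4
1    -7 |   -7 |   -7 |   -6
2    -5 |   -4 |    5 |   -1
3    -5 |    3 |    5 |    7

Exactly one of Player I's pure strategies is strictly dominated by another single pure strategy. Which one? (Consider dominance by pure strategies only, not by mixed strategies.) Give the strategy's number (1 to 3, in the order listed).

1

Compare 1 with 2: -5 > -7, -4 > -7, 5 > -7, -1 > -6.
So 2 strictly dominates 1 for Player I; 1 is strictly dominated.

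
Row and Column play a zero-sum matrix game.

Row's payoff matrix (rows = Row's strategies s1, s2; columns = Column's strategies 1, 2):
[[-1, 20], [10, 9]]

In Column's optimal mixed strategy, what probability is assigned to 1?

Row minima are -1 and 9, so Row's maximin is 9; column maxima are 10 and 20, so Column's minimax is 10. These differ, so the equilibrium is in mixed strategies.
Let Column play 1 with probability q. Row is indifferent when −q + 20(1−q) = 10q + 9(1−q), giving q = 1/2.

1/2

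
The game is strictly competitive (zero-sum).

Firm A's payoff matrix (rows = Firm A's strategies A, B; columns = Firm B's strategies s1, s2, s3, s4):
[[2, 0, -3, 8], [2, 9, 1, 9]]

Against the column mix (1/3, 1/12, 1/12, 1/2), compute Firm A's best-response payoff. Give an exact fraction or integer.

A: (2)·(1/3) + (0)·(1/12) + (-3)·(1/12) + (8)·(1/2) = 53/12.
B: (2)·(1/3) + (9)·(1/12) + (1)·(1/12) + (9)·(1/2) = 6.
The best pure response is B with expected payoff 6.

6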